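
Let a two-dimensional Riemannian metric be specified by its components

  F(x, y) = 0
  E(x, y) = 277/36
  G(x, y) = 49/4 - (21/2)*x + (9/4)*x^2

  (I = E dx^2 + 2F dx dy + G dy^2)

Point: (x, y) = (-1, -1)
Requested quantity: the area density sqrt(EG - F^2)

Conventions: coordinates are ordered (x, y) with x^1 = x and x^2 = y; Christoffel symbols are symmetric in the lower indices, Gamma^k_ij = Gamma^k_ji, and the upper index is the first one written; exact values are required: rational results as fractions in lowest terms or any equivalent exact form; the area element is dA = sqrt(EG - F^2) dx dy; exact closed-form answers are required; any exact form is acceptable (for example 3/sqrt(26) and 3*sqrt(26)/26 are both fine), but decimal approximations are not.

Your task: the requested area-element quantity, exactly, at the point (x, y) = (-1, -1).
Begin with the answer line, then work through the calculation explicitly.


Answer: sqrt(EG - F^2) = 5*sqrt(277)/6

E = 277/36, F = 0, G = 25; EG - F^2 = 6925/36


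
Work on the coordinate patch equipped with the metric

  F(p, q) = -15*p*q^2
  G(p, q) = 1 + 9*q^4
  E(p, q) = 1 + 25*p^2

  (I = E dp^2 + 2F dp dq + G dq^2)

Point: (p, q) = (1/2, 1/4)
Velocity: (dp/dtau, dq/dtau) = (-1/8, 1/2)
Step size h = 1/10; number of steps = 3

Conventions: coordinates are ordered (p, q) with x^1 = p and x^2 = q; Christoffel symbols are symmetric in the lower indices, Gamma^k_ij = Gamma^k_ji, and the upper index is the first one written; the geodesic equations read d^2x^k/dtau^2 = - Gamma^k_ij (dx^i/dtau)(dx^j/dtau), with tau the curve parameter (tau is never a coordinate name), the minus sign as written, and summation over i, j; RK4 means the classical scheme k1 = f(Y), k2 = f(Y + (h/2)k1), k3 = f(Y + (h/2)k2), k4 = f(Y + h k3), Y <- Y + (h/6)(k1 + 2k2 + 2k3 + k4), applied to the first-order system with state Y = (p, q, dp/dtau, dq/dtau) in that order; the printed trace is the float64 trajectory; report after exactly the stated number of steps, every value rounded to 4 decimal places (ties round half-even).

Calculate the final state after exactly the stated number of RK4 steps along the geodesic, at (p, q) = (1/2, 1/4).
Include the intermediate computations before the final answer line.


f(Y) = (dp/dtau, dq/dtau, -Gamma^p_ij Y'^i Y'^j, -Gamma^q_ij Y'^i Y'^j) with the Gammas evaluated at the stage position; h = 0.100000; intermediate values shown to 6 dp
step 0: p = 0.5000, q = 0.2500, dp/dtau = -0.1250, dq/dtau = 0.5000
step 1:
  k1: at (p, q) = (0.500000, 0.250000), (dp/dtau, dq/dtau) = (-0.125000, 0.500000); Gamma_ppp = 1.715818, Gamma_ppq = 0.000000, Gamma_pqq = -0.514745, Gamma_qpp = -0.128686, Gamma_qpq = 0.000000, Gamma_qqq = 0.038606; k1 = (-0.125000, 0.500000, 0.101877, -0.007641)
  k2: at (p, q) = (0.493750, 0.275000), (dp/dtau, dq/dtau) = (-0.119906, 0.499618); Gamma_ppp = 1.727317, Gamma_ppq = 0.000000, Gamma_pqq = -0.570015, Gamma_qpp = -0.158738, Gamma_qpq = 0.000000, Gamma_qqq = 0.052384; k2 = (-0.119906, 0.499618, 0.117451, -0.010794)
  k3: at (p, q) = (0.494005, 0.274981), (dp/dtau, dq/dtau) = (-0.119127, 0.499460); Gamma_ppp = 1.726692, Gamma_ppq = 0.000000, Gamma_pqq = -0.569769, Gamma_qpp = -0.158577, Gamma_qpq = 0.000000, Gamma_qqq = 0.052327; k3 = (-0.119127, 0.499460, 0.117631, -0.010803)
  k4: at (p, q) = (0.488087, 0.299946), (dp/dtau, dq/dtau) = (-0.113237, 0.498920); Gamma_ppp = 1.736081, Gamma_ppq = 0.000000, Gamma_pqq = -0.624877, Gamma_qpp = -0.192004, Gamma_qpq = 0.000000, Gamma_qqq = 0.069109; k4 = (-0.113237, 0.498920, 0.133284, -0.014741)
  Y <- Y + (h/6)(k1 + 2k2 + 2k3 + k4): p = 0.4881, q = 0.3000, dp/dtau = -0.1132, dq/dtau = 0.4989
step 2:
  k1: at (p, q) = (0.488062, 0.299951), (dp/dtau, dq/dtau) = (-0.113245, 0.498907); Gamma_ppp = 1.736144, Gamma_ppq = 0.000000, Gamma_pqq = -0.624910, Gamma_qpp = -0.192028, Gamma_qpq = 0.000000, Gamma_qqq = 0.069119; k1 = (-0.113245, 0.498907, 0.133280, -0.014742)
  k2: at (p, q) = (0.482399, 0.324897), (dp/dtau, dq/dtau) = (-0.106581, 0.498170); Gamma_ppp = 1.743273, Gamma_ppq = 0.000000, Gamma_pqq = -0.679660, Gamma_qpp = -0.228876, Gamma_qpq = 0.000000, Gamma_qqq = 0.089233; k2 = (-0.106581, 0.498170, 0.148871, -0.019545)
  k3: at (p, q) = (0.482733, 0.324860), (dp/dtau, dq/dtau) = (-0.105801, 0.497930); Gamma_ppp = 1.742464, Gamma_ppq = 0.000000, Gamma_pqq = -0.679268, Gamma_qpp = -0.228560, Gamma_qpq = 0.000000, Gamma_qqq = 0.089100; k3 = (-0.105801, 0.497930, 0.148909, -0.019532)
  k4: at (p, q) = (0.477481, 0.349744), (dp/dtau, dq/dtau) = (-0.098354, 0.496954); Gamma_ppp = 1.746617, Gamma_ppq = 0.000000, Gamma_pqq = -0.733043, Gamma_qpp = -0.268469, Gamma_qpq = 0.000000, Gamma_qqq = 0.112674; k4 = (-0.098354, 0.496954, 0.164139, -0.025229)
  Y <- Y + (h/6)(k1 + 2k2 + 2k3 + k4): p = 0.4775, q = 0.3498, dp/dtau = -0.0984, dq/dtau = 0.4969
step 3:
  k1: at (p, q) = (0.477456, 0.349752), (dp/dtau, dq/dtau) = (-0.098362, 0.496938); Gamma_ppp = 1.746677, Gamma_ppq = 0.000000, Gamma_pqq = -0.733085, Gamma_qpp = -0.268505, Gamma_qpq = 0.000000, Gamma_qqq = 0.112692; k1 = (-0.098362, 0.496938, 0.164135, -0.025231)
  k2: at (p, q) = (0.472537, 0.374599), (dp/dtau, dq/dtau) = (-0.090155, 0.495677); Gamma_ppp = 1.747676, Gamma_ppq = 0.000000, Gamma_pqq = -0.785614, Gamma_qpp = -0.311394, Gamma_qpq = 0.000000, Gamma_qqq = 0.139977; k2 = (-0.090155, 0.495677, 0.178817, -0.031861)
  k3: at (p, q) = (0.472948, 0.374536), (dp/dtau, dq/dtau) = (-0.089421, 0.495345); Gamma_ppp = 1.746718, Gamma_ppq = 0.000000, Gamma_pqq = -0.785051, Gamma_qpp = -0.310848, Gamma_qpq = 0.000000, Gamma_qqq = 0.139709; k3 = (-0.089421, 0.495345, 0.178659, -0.031794)
  k4: at (p, q) = (0.468513, 0.399287), (dp/dtau, dq/dtau) = (-0.080496, 0.493759); Gamma_ppp = 1.743920, Gamma_ppq = 0.000000, Gamma_pqq = -0.835589, Gamma_qpp = -0.356062, Gamma_qpq = 0.000000, Gamma_qqq = 0.170605; k4 = (-0.080496, 0.493759, 0.192415, -0.039286)
  Y <- Y + (h/6)(k1 + 2k2 + 2k3 + k4): p = 0.4685, q = 0.3993, dp/dtau = -0.0805, dq/dtau = 0.4937

Answer: p = 0.4685, q = 0.3993, dp/dtau = -0.0805, dq/dtau = 0.4937


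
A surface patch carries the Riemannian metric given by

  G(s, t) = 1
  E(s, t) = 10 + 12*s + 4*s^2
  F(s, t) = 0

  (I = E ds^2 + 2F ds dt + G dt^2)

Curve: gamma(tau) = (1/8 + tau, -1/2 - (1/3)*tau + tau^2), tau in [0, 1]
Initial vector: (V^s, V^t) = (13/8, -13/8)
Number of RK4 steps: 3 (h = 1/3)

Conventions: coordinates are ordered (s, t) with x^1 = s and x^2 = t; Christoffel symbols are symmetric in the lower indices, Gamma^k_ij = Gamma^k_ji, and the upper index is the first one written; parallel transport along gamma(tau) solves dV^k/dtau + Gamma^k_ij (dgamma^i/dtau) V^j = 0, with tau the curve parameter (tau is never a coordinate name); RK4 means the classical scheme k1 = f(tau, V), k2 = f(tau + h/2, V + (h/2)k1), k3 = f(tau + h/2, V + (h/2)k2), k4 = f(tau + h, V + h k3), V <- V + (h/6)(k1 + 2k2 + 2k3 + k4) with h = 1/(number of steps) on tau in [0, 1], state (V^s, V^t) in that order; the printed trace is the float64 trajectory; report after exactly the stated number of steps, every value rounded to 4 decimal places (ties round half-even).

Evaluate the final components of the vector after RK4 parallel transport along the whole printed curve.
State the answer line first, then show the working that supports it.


Answer: V^s = 1.0339, V^t = -1.6250

gamma'(tau) = (1, -1/3 + 2*tau); f(tau, V)^k = -Gamma^k_ij(gamma(tau)) gamma'^i(tau) V^j; h = 1/3; intermediate values shown to 6 dp
curve data and Christoffel symbols at the stage parameters:
  tau = 0.000000: gamma = (0.125000, -0.500000), gamma' = (1.000000, -0.333333); Gamma_sss = 0.562162, Gamma_sst = 0.000000, Gamma_stt = 0.000000, Gamma_tss = 0.000000, Gamma_tst = 0.000000, Gamma_ttt = 0.000000
  tau = 0.166667: gamma = (0.291667, -0.527778), gamma' = (1.000000, 0.000000); Gamma_sss = 0.517812, Gamma_sst = 0.000000, Gamma_stt = 0.000000, Gamma_tss = 0.000000, Gamma_tst = 0.000000, Gamma_ttt = 0.000000
  tau = 0.333333: gamma = (0.458333, -0.500000), gamma' = (1.000000, 0.333333); Gamma_sss = 0.479388, Gamma_sst = 0.000000, Gamma_stt = 0.000000, Gamma_tss = 0.000000, Gamma_tst = 0.000000, Gamma_ttt = 0.000000
  tau = 0.500000: gamma = (0.625000, -0.416667), gamma' = (1.000000, 0.666667); Gamma_sss = 0.445902, Gamma_sst = 0.000000, Gamma_stt = 0.000000, Gamma_tss = 0.000000, Gamma_tst = 0.000000, Gamma_ttt = 0.000000
  tau = 0.666667: gamma = (0.791667, -0.277778), gamma' = (1.000000, 1.000000); Gamma_sss = 0.416535, Gamma_sst = 0.000000, Gamma_stt = 0.000000, Gamma_tss = 0.000000, Gamma_tst = 0.000000, Gamma_ttt = 0.000000
  tau = 0.833333: gamma = (0.958333, -0.083333), gamma' = (1.000000, 1.333333); Gamma_sss = 0.390621, Gamma_sst = 0.000000, Gamma_stt = 0.000000, Gamma_tss = 0.000000, Gamma_tst = 0.000000, Gamma_ttt = 0.000000
  tau = 1.000000: gamma = (1.125000, 0.166667), gamma' = (1.000000, 1.666667); Gamma_sss = 0.367615, Gamma_sst = 0.000000, Gamma_stt = 0.000000, Gamma_tss = 0.000000, Gamma_tst = 0.000000, Gamma_ttt = 0.000000
step 0: V^s = 1.6250, V^t = -1.6250
step 1: k1 = (-0.913514, 0.000000), k2 = (-0.762607, 0.000000), k3 = (-0.775631, 0.000000), k4 = (-0.655063, 0.000000); V <- V + (h/6)(k1 + 2k2 + 2k3 + k4): V^s = 1.3669, V^t = -1.6250
step 2: k1 = (-0.655295, 0.000000), k2 = (-0.560822, 0.000000), k3 = (-0.567843, 0.000000), k4 = (-0.490537, 0.000000); V <- V + (h/6)(k1 + 2k2 + 2k3 + k4): V^s = 1.1779, V^t = -1.6250
step 3: k1 = (-0.490627, 0.000000), k2 = (-0.428162, 0.000000), k3 = (-0.432228, 0.000000), k4 = (-0.380041, 0.000000); V <- V + (h/6)(k1 + 2k2 + 2k3 + k4): V^s = 1.0339, V^t = -1.6250


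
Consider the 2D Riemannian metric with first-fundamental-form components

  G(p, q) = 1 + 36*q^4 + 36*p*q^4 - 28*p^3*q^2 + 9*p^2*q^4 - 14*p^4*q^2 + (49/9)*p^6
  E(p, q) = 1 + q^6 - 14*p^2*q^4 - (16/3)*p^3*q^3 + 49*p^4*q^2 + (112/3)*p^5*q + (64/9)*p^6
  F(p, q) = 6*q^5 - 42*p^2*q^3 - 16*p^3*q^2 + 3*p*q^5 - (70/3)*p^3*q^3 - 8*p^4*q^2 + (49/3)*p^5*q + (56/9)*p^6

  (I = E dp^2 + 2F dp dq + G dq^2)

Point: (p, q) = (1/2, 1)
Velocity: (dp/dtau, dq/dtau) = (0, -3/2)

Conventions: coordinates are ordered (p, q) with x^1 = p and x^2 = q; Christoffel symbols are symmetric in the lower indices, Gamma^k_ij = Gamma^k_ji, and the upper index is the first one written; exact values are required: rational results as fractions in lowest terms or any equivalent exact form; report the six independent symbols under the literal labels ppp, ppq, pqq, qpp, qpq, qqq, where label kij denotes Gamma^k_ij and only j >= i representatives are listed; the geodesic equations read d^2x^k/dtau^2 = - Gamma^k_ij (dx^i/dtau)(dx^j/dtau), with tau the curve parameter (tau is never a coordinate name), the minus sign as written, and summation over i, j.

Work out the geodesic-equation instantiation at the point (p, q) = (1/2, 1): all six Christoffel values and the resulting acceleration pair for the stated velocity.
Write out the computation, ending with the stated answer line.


E = 313/144, F = -2249/288, G = 30505/576 at the point
E_p = 39/2, E_q = -65/24, F_p = -3179/48, F_q = -695/96, G_p = 865/48, G_q = 865/4
EG - F^2 = 31181/576;  g^inv = (576/31181) * [[30505/576, 2249/288], [2249/288, 313/144]]
first-kind symbols [ij,l] = (1/2)(d_i g_jl + d_j g_il - d_l g_ij): [pp,p] = E_p/2 = 39/4, [pp,q] = F_p - E_q/2 = -519/8, [pq,p] = E_q/2 = -65/48, [pq,q] = G_p/2 = 865/96, [qq,p] = F_q - G_p/2 = -65/4, [qq,q] = G_q/2 = 865/8
Gamma^p_ij = (G*[ij,p] - F*[ij,q])/(EG - F^2), Gamma^q_ij = (E*[ij,q] - F*[ij,p])/(EG - F^2)
Gamma_ppp = 5616/31181, Gamma_ppq = -780/31181, Gamma_pqq = -9360/31181, Gamma_qpp = -37368/31181, Gamma_qpq = 5190/31181, Gamma_qqq = 62280/31181
d^2p/dtau^2 = -(Gamma_ppp*(0)^2 + 2*Gamma_ppq*(0)*(-3/2) + Gamma_pqq*(-3/2)^2) = 21060/31181
d^2q/dtau^2 = -(Gamma_qpp*(0)^2 + 2*Gamma_qpq*(0)*(-3/2) + Gamma_qqq*(-3/2)^2) = -140130/31181

Answer: Gamma_ppp = 5616/31181, Gamma_ppq = -780/31181, Gamma_pqq = -9360/31181, Gamma_qpp = -37368/31181, Gamma_qpq = 5190/31181, Gamma_qqq = 62280/31181; accelerations (d^2p/dtau^2, d^2q/dtau^2) = (21060/31181, -140130/31181)


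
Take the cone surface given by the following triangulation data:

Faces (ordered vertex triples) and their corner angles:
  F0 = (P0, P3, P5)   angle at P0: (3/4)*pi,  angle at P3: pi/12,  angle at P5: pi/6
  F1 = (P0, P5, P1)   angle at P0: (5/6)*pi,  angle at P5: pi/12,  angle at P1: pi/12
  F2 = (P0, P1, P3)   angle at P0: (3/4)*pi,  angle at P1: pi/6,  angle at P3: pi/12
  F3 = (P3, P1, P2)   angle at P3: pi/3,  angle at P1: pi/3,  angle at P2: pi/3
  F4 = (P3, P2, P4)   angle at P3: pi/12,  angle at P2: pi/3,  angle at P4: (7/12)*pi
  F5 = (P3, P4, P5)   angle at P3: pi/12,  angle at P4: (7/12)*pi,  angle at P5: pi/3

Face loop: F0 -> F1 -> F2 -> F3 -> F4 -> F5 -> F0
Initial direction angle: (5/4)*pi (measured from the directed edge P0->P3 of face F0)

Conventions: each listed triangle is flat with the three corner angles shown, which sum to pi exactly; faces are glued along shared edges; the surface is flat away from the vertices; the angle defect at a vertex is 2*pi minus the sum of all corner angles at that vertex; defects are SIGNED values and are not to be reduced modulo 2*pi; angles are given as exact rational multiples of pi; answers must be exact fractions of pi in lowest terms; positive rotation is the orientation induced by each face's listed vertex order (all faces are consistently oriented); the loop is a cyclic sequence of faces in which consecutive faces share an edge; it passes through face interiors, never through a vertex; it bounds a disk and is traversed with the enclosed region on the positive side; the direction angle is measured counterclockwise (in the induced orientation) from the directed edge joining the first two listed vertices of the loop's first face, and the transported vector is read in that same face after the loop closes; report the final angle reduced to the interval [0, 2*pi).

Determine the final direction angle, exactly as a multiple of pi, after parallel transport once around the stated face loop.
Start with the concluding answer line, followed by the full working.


Answer: final direction angle = pi/4

enclosed vertex P0: corner angles sum to (7/3)*pi, defect = 2*pi - (7/3)*pi = -pi/3
enclosed vertex P3: corner angles sum to (2/3)*pi, defect = 2*pi - (2/3)*pi = (4/3)*pi
adding the enclosed defects to the starting angle (mod 2*pi, induced orientation) gives the holonomy
final angle = (5/4)*pi + pi = pi/4 (mod 2*pi)


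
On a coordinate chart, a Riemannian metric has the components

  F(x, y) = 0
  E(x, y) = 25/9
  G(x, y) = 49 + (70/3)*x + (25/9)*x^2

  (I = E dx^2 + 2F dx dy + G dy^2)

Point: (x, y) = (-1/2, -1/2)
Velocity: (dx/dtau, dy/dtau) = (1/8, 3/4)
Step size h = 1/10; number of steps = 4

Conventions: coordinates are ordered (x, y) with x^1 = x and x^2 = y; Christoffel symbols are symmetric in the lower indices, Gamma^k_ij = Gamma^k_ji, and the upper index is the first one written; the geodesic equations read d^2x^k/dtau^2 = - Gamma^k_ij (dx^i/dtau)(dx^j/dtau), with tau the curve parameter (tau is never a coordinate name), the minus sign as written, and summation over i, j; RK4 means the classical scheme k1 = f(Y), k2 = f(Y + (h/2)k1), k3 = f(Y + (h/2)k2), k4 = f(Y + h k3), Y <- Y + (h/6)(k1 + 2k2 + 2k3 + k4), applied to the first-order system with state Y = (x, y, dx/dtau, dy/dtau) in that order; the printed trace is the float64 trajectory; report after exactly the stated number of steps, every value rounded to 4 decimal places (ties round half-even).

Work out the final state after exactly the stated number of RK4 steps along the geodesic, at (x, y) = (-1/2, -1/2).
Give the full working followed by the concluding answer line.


f(Y) = (dx/dtau, dy/dtau, -Gamma^x_ij Y'^i Y'^j, -Gamma^y_ij Y'^i Y'^j) with the Gammas evaluated at the stage position; h = 0.100000; intermediate values shown to 6 dp
step 0: x = -0.5000, y = -0.5000, dx/dtau = 0.1250, dy/dtau = 0.7500
step 1:
  k1: at (x, y) = (-0.500000, -0.500000), (dx/dtau, dy/dtau) = (0.125000, 0.750000); Gamma_xxx = 0.000000, Gamma_xxy = 0.000000, Gamma_xyy = -3.700000, Gamma_yxx = 0.000000, Gamma_yxy = 0.270270, Gamma_yyy = 0.000000; k1 = (0.125000, 0.750000, 2.081250, -0.050676)
  k2: at (x, y) = (-0.493750, -0.462500), (dx/dtau, dy/dtau) = (0.229063, 0.747466); Gamma_xxx = 0.000000, Gamma_xxy = 0.000000, Gamma_xyy = -3.706250, Gamma_yxx = 0.000000, Gamma_yxy = 0.269815, Gamma_yyy = 0.000000; k2 = (0.229063, 0.747466, 2.070703, -0.092393)
  k3: at (x, y) = (-0.488547, -0.462627), (dx/dtau, dy/dtau) = (0.228535, 0.745380); Gamma_xxx = 0.000000, Gamma_xxy = 0.000000, Gamma_xyy = -3.711453, Gamma_yxx = 0.000000, Gamma_yxy = 0.269436, Gamma_yyy = 0.000000; k3 = (0.228535, 0.745380, 2.062053, -0.091795)
  k4: at (x, y) = (-0.477146, -0.425462), (dx/dtau, dy/dtau) = (0.331205, 0.740821); Gamma_xxx = 0.000000, Gamma_xxy = 0.000000, Gamma_xyy = -3.722854, Gamma_yxx = 0.000000, Gamma_yxy = 0.268611, Gamma_yyy = 0.000000; k4 = (0.331205, 0.740821, 2.043158, -0.131815)
  Y <- Y + (h/6)(k1 + 2k2 + 2k3 + k4): x = -0.4771, y = -0.4254, dx/dtau = 0.3315, dy/dtau = 0.7408
step 2:
  k1: at (x, y) = (-0.477143, -0.425391), (dx/dtau, dy/dtau) = (0.331499, 0.740819); Gamma_xxx = 0.000000, Gamma_xxy = 0.000000, Gamma_xyy = -3.722857, Gamma_yxx = 0.000000, Gamma_yxy = 0.268611, Gamma_yyy = 0.000000; k1 = (0.331499, 0.740819, 2.043151, -0.131931)
  k2: at (x, y) = (-0.460568, -0.388350), (dx/dtau, dy/dtau) = (0.433656, 0.734222); Gamma_xxx = 0.000000, Gamma_xxy = 0.000000, Gamma_xyy = -3.739432, Gamma_yxx = 0.000000, Gamma_yxy = 0.267420, Gamma_yyy = 0.000000; k2 = (0.433656, 0.734222, 2.015862, -0.170293)
  k3: at (x, y) = (-0.455461, -0.388680), (dx/dtau, dy/dtau) = (0.432292, 0.732304); Gamma_xxx = 0.000000, Gamma_xxy = 0.000000, Gamma_xyy = -3.744539, Gamma_yxx = 0.000000, Gamma_yxy = 0.267056, Gamma_yyy = 0.000000; k3 = (0.432292, 0.732304, 2.008082, -0.169083)
  k4: at (x, y) = (-0.433914, -0.352161), (dx/dtau, dy/dtau) = (0.532307, 0.723911); Gamma_xxx = 0.000000, Gamma_xxy = 0.000000, Gamma_xyy = -3.766086, Gamma_yxx = 0.000000, Gamma_yxy = 0.265528, Gamma_yyy = 0.000000; k4 = (0.532307, 0.723911, 1.973604, -0.204638)
  Y <- Y + (h/6)(k1 + 2k2 + 2k3 + k4): x = -0.4339, y = -0.3521, dx/dtau = 0.5326, dy/dtau = 0.7239
step 3:
  k1: at (x, y) = (-0.433882, -0.352095), (dx/dtau, dy/dtau) = (0.532576, 0.723897); Gamma_xxx = 0.000000, Gamma_xxy = 0.000000, Gamma_xyy = -3.766118, Gamma_yxx = 0.000000, Gamma_yxy = 0.265525, Gamma_yyy = 0.000000; k1 = (0.532576, 0.723897, 1.973546, -0.204736)
  k2: at (x, y) = (-0.407253, -0.315900), (dx/dtau, dy/dtau) = (0.631253, 0.713660); Gamma_xxx = 0.000000, Gamma_xxy = 0.000000, Gamma_xyy = -3.792747, Gamma_yxx = 0.000000, Gamma_yxy = 0.263661, Gamma_yyy = 0.000000; k2 = (0.631253, 0.713660, 1.931687, -0.237559)
  k3: at (x, y) = (-0.402319, -0.316412), (dx/dtau, dy/dtau) = (0.629160, 0.712019); Gamma_xxx = 0.000000, Gamma_xxy = 0.000000, Gamma_xyy = -3.797681, Gamma_yxx = 0.000000, Gamma_yxy = 0.263319, Gamma_yyy = 0.000000; k3 = (0.629160, 0.712019, 1.925314, -0.235920)
  k4: at (x, y) = (-0.370966, -0.280893), (dx/dtau, dy/dtau) = (0.725107, 0.700305); Gamma_xxx = 0.000000, Gamma_xxy = 0.000000, Gamma_xyy = -3.829034, Gamma_yxx = 0.000000, Gamma_yxy = 0.261162, Gamma_yyy = 0.000000; k4 = (0.725107, 0.700305, 1.877862, -0.265235)
  Y <- Y + (h/6)(k1 + 2k2 + 2k3 + k4): x = -0.3709, y = -0.2808, dx/dtau = 0.7253, dy/dtau = 0.7003
step 4:
  k1: at (x, y) = (-0.370906, -0.280836), (dx/dtau, dy/dtau) = (0.725333, 0.700281); Gamma_xxx = 0.000000, Gamma_xxy = 0.000000, Gamma_xyy = -3.829094, Gamma_yxx = 0.000000, Gamma_yxy = 0.261158, Gamma_yyy = 0.000000; k1 = (0.725333, 0.700281, 1.877765, -0.265304)
  k2: at (x, y) = (-0.334640, -0.245822), (dx/dtau, dy/dtau) = (0.819221, 0.687016); Gamma_xxx = 0.000000, Gamma_xxy = 0.000000, Gamma_xyy = -3.865360, Gamma_yxx = 0.000000, Gamma_yxy = 0.258708, Gamma_yyy = 0.000000; k2 = (0.819221, 0.687016, 1.824416, -0.291211)
  k3: at (x, y) = (-0.329945, -0.246485), (dx/dtau, dy/dtau) = (0.816554, 0.685721); Gamma_xxx = 0.000000, Gamma_xxy = 0.000000, Gamma_xyy = -3.870055, Gamma_yxx = 0.000000, Gamma_yxy = 0.258394, Gamma_yyy = 0.000000; k3 = (0.816554, 0.685721, 1.819750, -0.289364)
  k4: at (x, y) = (-0.289251, -0.212264), (dx/dtau, dy/dtau) = (0.907308, 0.671345); Gamma_xxx = 0.000000, Gamma_xxy = 0.000000, Gamma_xyy = -3.910749, Gamma_yxx = 0.000000, Gamma_yxy = 0.255705, Gamma_yyy = 0.000000; k4 = (0.907308, 0.671345, 1.762590, -0.311509)
  Y <- Y + (h/6)(k1 + 2k2 + 2k3 + k4): x = -0.2892, y = -0.2122, dx/dtau = 0.9075, dy/dtau = 0.6713

Answer: x = -0.2892, y = -0.2122, dx/dtau = 0.9075, dy/dtau = 0.6713


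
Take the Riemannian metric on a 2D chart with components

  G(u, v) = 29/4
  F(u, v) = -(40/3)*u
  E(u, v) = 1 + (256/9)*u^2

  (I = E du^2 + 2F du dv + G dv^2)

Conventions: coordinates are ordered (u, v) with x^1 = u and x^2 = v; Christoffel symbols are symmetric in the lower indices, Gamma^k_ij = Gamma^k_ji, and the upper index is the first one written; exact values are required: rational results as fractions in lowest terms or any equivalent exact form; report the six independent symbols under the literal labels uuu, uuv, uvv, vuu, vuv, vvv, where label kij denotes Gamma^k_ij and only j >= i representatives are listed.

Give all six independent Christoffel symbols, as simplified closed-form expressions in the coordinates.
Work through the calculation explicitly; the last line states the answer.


E = 1 + (256/9)*u^2; F = -(40/3)*u; G = 29/4
Gamma^k_ij = (1/2) g^{kl} (d_i g_jl + d_j g_il - d_l g_ij), with g^inv = (1/(EG-F^2)) [[G, -F], [-F, E]]
first partials: E_u = (512/9)*u, E_v = 0, F_u = -40/3, F_v = 0, G_u = 0, G_v = 0
D = EG - F^2 = 29/4 + (256/9)*u^2
expanded: Gamma^u_uu = (G E_u - 2F F_u + F E_v)/(2D), Gamma^u_uv = (G E_v - F G_u)/(2D), Gamma^u_vv = (2G F_v - G G_u - F G_v)/(2D), Gamma^v_uu = (2E F_u - E E_v - F E_u)/(2D), Gamma^v_uv = (E G_u - F E_v)/(2D), Gamma^v_vv = (E G_v - 2F F_v + F G_u)/(2D); substitute and cancel common factors

Answer: Gamma_uuu = 1024*u/(1024*u^2 + 261), Gamma_uuv = 0, Gamma_uvv = 0, Gamma_vuu = -480/(1024*u^2 + 261), Gamma_vuv = 0, Gamma_vvv = 0


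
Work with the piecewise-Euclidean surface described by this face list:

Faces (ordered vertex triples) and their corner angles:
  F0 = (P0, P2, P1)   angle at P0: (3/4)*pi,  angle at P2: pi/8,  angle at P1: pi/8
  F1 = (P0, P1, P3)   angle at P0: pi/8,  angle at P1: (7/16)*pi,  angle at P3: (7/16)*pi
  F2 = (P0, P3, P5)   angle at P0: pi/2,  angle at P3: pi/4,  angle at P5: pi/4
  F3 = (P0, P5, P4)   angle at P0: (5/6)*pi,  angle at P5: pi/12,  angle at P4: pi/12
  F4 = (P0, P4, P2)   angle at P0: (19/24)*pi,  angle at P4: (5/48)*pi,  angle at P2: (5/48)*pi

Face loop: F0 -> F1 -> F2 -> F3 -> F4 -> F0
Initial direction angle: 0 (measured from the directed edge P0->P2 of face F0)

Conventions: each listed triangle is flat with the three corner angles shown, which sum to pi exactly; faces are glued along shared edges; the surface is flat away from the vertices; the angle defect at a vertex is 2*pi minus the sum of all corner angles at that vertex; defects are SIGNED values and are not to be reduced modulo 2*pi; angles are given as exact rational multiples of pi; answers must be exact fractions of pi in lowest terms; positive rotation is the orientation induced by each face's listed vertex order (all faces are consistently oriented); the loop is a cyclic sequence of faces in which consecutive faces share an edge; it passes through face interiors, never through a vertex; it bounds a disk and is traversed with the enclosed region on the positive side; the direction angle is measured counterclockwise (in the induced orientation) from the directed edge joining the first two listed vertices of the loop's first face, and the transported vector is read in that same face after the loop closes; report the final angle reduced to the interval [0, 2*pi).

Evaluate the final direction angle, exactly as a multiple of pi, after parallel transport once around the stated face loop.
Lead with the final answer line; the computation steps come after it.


Answer: final direction angle = pi

enclosed vertex P0: corner angles sum to 3*pi, defect = 2*pi - 3*pi = -pi
the final direction is the initial angle plus the enclosed defects, taken mod 2*pi in the induced orientation
final angle = 0 - pi = pi (mod 2*pi)


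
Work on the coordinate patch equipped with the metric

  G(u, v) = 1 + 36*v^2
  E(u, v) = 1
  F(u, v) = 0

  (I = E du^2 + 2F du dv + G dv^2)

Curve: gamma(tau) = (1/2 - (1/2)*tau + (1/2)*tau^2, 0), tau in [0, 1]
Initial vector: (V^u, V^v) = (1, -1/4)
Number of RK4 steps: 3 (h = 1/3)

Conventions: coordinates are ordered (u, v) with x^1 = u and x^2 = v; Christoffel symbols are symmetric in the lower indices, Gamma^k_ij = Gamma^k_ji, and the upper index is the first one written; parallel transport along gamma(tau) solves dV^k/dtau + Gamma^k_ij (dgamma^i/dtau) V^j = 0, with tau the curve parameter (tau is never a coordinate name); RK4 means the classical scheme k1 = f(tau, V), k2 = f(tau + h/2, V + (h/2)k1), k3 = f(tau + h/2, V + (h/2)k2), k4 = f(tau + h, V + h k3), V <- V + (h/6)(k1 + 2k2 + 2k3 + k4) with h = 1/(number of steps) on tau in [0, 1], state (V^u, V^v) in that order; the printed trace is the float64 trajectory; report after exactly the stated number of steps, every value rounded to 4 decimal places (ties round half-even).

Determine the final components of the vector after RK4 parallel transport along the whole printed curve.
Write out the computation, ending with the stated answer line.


gamma'(tau) = (-1/2 + tau, 0); f(tau, V)^k = -Gamma^k_ij(gamma(tau)) gamma'^i(tau) V^j; h = 1/3; intermediate values shown to 6 dp
curve data and Christoffel symbols at the stage parameters:
  tau = 0.000000: gamma = (0.500000, 0.000000), gamma' = (-0.500000, 0.000000); Gamma_uuu = 0.000000, Gamma_uuv = 0.000000, Gamma_uvv = 0.000000, Gamma_vuu = 0.000000, Gamma_vuv = 0.000000, Gamma_vvv = 0.000000
  tau = 0.166667: gamma = (0.430556, 0.000000), gamma' = (-0.333333, 0.000000); Gamma_uuu = 0.000000, Gamma_uuv = 0.000000, Gamma_uvv = 0.000000, Gamma_vuu = 0.000000, Gamma_vuv = 0.000000, Gamma_vvv = 0.000000
  tau = 0.333333: gamma = (0.388889, 0.000000), gamma' = (-0.166667, 0.000000); Gamma_uuu = 0.000000, Gamma_uuv = 0.000000, Gamma_uvv = 0.000000, Gamma_vuu = 0.000000, Gamma_vuv = 0.000000, Gamma_vvv = 0.000000
  tau = 0.500000: gamma = (0.375000, 0.000000), gamma' = (0.000000, 0.000000); Gamma_uuu = 0.000000, Gamma_uuv = 0.000000, Gamma_uvv = 0.000000, Gamma_vuu = 0.000000, Gamma_vuv = 0.000000, Gamma_vvv = 0.000000
  tau = 0.666667: gamma = (0.388889, 0.000000), gamma' = (0.166667, 0.000000); Gamma_uuu = 0.000000, Gamma_uuv = 0.000000, Gamma_uvv = 0.000000, Gamma_vuu = 0.000000, Gamma_vuv = 0.000000, Gamma_vvv = 0.000000
  tau = 0.833333: gamma = (0.430556, 0.000000), gamma' = (0.333333, 0.000000); Gamma_uuu = 0.000000, Gamma_uuv = 0.000000, Gamma_uvv = 0.000000, Gamma_vuu = 0.000000, Gamma_vuv = 0.000000, Gamma_vvv = 0.000000
  tau = 1.000000: gamma = (0.500000, 0.000000), gamma' = (0.500000, 0.000000); Gamma_uuu = 0.000000, Gamma_uuv = 0.000000, Gamma_uvv = 0.000000, Gamma_vuu = 0.000000, Gamma_vuv = 0.000000, Gamma_vvv = 0.000000
step 0: V^u = 1.0000, V^v = -0.2500
step 1: k1 = (0.000000, 0.000000), k2 = (0.000000, 0.000000), k3 = (0.000000, 0.000000), k4 = (0.000000, 0.000000); V <- V + (h/6)(k1 + 2k2 + 2k3 + k4): V^u = 1.0000, V^v = -0.2500
step 2: k1 = (0.000000, 0.000000), k2 = (0.000000, 0.000000), k3 = (0.000000, 0.000000), k4 = (0.000000, 0.000000); V <- V + (h/6)(k1 + 2k2 + 2k3 + k4): V^u = 1.0000, V^v = -0.2500
step 3: k1 = (0.000000, 0.000000), k2 = (0.000000, 0.000000), k3 = (0.000000, 0.000000), k4 = (0.000000, 0.000000); V <- V + (h/6)(k1 + 2k2 + 2k3 + k4): V^u = 1.0000, V^v = -0.2500

Answer: V^u = 1.0000, V^v = -0.2500


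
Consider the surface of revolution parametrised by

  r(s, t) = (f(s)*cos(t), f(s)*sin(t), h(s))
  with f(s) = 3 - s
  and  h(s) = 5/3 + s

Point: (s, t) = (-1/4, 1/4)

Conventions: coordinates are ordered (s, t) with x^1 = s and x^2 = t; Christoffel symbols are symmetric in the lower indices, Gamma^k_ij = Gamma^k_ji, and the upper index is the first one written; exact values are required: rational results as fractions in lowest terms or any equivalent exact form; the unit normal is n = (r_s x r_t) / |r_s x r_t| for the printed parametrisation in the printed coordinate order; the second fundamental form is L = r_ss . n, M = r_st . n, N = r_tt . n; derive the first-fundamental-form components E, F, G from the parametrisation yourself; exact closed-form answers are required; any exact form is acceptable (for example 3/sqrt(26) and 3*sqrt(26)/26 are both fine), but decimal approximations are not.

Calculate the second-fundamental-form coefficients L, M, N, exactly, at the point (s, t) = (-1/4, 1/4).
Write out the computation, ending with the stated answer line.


f = 13/4, f' = -1, f'' = 0, h' = 1, h'' = 0
E = 2, F = 0, G = 169/16; answer radicand W^2 = 2
unnormalised second-form numerators: l = 0, m = 0, n = 13/4; L = l/sqrt(2), and similarly M = m/sqrt(W^2), N = n/sqrt(W^2)

Answer: L = 0, M = 0, N = 13*sqrt(2)/8


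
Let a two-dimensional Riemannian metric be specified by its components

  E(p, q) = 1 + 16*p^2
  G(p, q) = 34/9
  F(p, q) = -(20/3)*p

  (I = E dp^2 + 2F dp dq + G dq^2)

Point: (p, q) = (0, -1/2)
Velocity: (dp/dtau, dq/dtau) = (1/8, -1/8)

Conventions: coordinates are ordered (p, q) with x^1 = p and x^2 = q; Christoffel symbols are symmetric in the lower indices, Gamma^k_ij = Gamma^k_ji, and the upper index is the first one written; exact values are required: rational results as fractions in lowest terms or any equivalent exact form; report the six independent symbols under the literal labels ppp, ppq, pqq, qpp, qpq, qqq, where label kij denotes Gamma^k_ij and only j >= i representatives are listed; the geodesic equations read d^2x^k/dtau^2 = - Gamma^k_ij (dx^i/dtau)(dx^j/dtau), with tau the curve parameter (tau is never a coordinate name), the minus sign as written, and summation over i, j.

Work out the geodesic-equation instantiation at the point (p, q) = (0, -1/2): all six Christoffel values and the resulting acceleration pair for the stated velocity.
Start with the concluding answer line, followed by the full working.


Answer: Gamma_ppp = 0, Gamma_ppq = 0, Gamma_pqq = 0, Gamma_qpp = -30/17, Gamma_qpq = 0, Gamma_qqq = 0; accelerations (d^2p/dtau^2, d^2q/dtau^2) = (0, 15/544)

E = 1, F = 0, G = 34/9 at the point
E_p = 0, E_q = 0, F_p = -20/3, F_q = 0, G_p = 0, G_q = 0
EG - F^2 = 34/9;  g^inv = (9/34) * [[34/9, 0], [0, 1]]
first-kind symbols [ij,l] = (1/2)(d_i g_jl + d_j g_il - d_l g_ij): [pp,p] = E_p/2 = 0, [pp,q] = F_p - E_q/2 = -20/3, [pq,p] = E_q/2 = 0, [pq,q] = G_p/2 = 0, [qq,p] = F_q - G_p/2 = 0, [qq,q] = G_q/2 = 0
Gamma^p_ij = (G*[ij,p] - F*[ij,q])/(EG - F^2), Gamma^q_ij = (E*[ij,q] - F*[ij,p])/(EG - F^2)
Gamma_ppp = 0, Gamma_ppq = 0, Gamma_pqq = 0, Gamma_qpp = -30/17, Gamma_qpq = 0, Gamma_qqq = 0
d^2p/dtau^2 = -(Gamma_ppp*(1/8)^2 + 2*Gamma_ppq*(1/8)*(-1/8) + Gamma_pqq*(-1/8)^2) = 0
d^2q/dtau^2 = -(Gamma_qpp*(1/8)^2 + 2*Gamma_qpq*(1/8)*(-1/8) + Gamma_qqq*(-1/8)^2) = 15/544


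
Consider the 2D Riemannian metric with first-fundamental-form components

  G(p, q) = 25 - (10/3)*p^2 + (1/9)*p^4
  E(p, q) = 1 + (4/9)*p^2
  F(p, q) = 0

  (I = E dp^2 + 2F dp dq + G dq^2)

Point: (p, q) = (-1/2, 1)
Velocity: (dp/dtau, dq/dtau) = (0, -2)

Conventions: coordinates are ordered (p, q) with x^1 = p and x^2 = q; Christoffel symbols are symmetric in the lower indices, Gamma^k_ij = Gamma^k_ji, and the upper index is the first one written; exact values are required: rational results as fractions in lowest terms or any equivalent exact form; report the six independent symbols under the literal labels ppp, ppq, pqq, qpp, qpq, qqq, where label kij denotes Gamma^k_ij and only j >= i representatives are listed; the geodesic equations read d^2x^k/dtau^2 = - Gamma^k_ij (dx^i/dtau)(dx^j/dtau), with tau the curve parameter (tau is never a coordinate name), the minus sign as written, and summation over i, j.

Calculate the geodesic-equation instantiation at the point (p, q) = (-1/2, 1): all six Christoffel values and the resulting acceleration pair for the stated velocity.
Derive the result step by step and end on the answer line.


E = 10/9, F = 0, G = 3481/144 at the point
E_p = -4/9, E_q = 0, F_p = 0, F_q = 0, G_p = 59/18, G_q = 0
EG - F^2 = 17405/648;  g^inv = (648/17405) * [[3481/144, 0], [0, 10/9]]
first-kind symbols [ij,l] = (1/2)(d_i g_jl + d_j g_il - d_l g_ij): [pp,p] = E_p/2 = -2/9, [pp,q] = F_p - E_q/2 = 0, [pq,p] = E_q/2 = 0, [pq,q] = G_p/2 = 59/36, [qq,p] = F_q - G_p/2 = -59/36, [qq,q] = G_q/2 = 0
Gamma^p_ij = (G*[ij,p] - F*[ij,q])/(EG - F^2), Gamma^q_ij = (E*[ij,q] - F*[ij,p])/(EG - F^2)
Gamma_ppp = -1/5, Gamma_ppq = 0, Gamma_pqq = -59/40, Gamma_qpp = 0, Gamma_qpq = 4/59, Gamma_qqq = 0
d^2p/dtau^2 = -(Gamma_ppp*(0)^2 + 2*Gamma_ppq*(0)*(-2) + Gamma_pqq*(-2)^2) = 59/10
d^2q/dtau^2 = -(Gamma_qpp*(0)^2 + 2*Gamma_qpq*(0)*(-2) + Gamma_qqq*(-2)^2) = 0

Answer: Gamma_ppp = -1/5, Gamma_ppq = 0, Gamma_pqq = -59/40, Gamma_qpp = 0, Gamma_qpq = 4/59, Gamma_qqq = 0; accelerations (d^2p/dtau^2, d^2q/dtau^2) = (59/10, 0)


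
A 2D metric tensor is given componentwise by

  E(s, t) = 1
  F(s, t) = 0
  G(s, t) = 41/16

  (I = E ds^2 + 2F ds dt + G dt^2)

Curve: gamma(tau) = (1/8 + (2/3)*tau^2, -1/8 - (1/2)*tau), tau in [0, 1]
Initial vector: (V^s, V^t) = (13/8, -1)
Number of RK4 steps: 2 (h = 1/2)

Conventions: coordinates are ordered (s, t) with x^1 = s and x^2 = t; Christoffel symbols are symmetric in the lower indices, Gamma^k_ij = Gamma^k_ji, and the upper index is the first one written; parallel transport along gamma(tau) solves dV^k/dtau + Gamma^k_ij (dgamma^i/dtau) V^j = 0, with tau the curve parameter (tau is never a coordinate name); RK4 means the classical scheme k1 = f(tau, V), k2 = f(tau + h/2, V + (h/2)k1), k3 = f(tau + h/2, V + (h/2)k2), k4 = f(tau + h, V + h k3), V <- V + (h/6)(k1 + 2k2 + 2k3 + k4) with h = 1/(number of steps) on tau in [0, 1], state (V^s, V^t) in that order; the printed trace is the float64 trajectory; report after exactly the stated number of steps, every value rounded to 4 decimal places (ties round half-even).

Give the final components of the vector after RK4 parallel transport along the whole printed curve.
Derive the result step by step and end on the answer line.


gamma'(tau) = ((4/3)*tau, -1/2); f(tau, V)^k = -Gamma^k_ij(gamma(tau)) gamma'^i(tau) V^j; h = 1/2; intermediate values shown to 6 dp
curve data and Christoffel symbols at the stage parameters:
  tau = 0.000000: gamma = (0.125000, -0.125000), gamma' = (0.000000, -0.500000); Gamma_sss = 0.000000, Gamma_sst = 0.000000, Gamma_stt = 0.000000, Gamma_tss = 0.000000, Gamma_tst = 0.000000, Gamma_ttt = 0.000000
  tau = 0.250000: gamma = (0.166667, -0.250000), gamma' = (0.333333, -0.500000); Gamma_sss = 0.000000, Gamma_sst = 0.000000, Gamma_stt = 0.000000, Gamma_tss = 0.000000, Gamma_tst = 0.000000, Gamma_ttt = 0.000000
  tau = 0.500000: gamma = (0.291667, -0.375000), gamma' = (0.666667, -0.500000); Gamma_sss = 0.000000, Gamma_sst = 0.000000, Gamma_stt = 0.000000, Gamma_tss = 0.000000, Gamma_tst = 0.000000, Gamma_ttt = 0.000000
  tau = 0.750000: gamma = (0.500000, -0.500000), gamma' = (1.000000, -0.500000); Gamma_sss = 0.000000, Gamma_sst = 0.000000, Gamma_stt = 0.000000, Gamma_tss = 0.000000, Gamma_tst = 0.000000, Gamma_ttt = 0.000000
  tau = 1.000000: gamma = (0.791667, -0.625000), gamma' = (1.333333, -0.500000); Gamma_sss = 0.000000, Gamma_sst = 0.000000, Gamma_stt = 0.000000, Gamma_tss = 0.000000, Gamma_tst = 0.000000, Gamma_ttt = 0.000000
step 0: V^s = 1.6250, V^t = -1.0000
step 1: k1 = (0.000000, 0.000000), k2 = (0.000000, 0.000000), k3 = (0.000000, 0.000000), k4 = (0.000000, 0.000000); V <- V + (h/6)(k1 + 2k2 + 2k3 + k4): V^s = 1.6250, V^t = -1.0000
step 2: k1 = (0.000000, 0.000000), k2 = (0.000000, 0.000000), k3 = (0.000000, 0.000000), k4 = (0.000000, 0.000000); V <- V + (h/6)(k1 + 2k2 + 2k3 + k4): V^s = 1.6250, V^t = -1.0000

Answer: V^s = 1.6250, V^t = -1.0000


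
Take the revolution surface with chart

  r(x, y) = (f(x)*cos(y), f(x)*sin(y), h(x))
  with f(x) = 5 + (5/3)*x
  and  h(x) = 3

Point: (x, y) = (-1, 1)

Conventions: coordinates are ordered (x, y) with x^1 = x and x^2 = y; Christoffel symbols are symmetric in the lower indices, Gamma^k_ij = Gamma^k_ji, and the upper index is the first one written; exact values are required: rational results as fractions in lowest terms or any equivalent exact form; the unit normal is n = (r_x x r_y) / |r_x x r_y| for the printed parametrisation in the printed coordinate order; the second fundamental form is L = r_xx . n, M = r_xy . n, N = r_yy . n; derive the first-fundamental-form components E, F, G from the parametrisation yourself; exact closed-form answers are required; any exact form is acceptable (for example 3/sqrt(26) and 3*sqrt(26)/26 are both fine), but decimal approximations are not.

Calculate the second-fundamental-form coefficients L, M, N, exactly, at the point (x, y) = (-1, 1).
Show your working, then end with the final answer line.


f = 10/3, f' = 5/3, f'' = 0, h' = 0, h'' = 0
E = 25/9, F = 0, G = 100/9; answer radicand W^2 = 25/9
unnormalised second-form numerators: l = 0, m = 0, n = 0; L = l/sqrt(25/9), and similarly M = m/sqrt(W^2), N = n/sqrt(W^2)

Answer: L = 0, M = 0, N = 0


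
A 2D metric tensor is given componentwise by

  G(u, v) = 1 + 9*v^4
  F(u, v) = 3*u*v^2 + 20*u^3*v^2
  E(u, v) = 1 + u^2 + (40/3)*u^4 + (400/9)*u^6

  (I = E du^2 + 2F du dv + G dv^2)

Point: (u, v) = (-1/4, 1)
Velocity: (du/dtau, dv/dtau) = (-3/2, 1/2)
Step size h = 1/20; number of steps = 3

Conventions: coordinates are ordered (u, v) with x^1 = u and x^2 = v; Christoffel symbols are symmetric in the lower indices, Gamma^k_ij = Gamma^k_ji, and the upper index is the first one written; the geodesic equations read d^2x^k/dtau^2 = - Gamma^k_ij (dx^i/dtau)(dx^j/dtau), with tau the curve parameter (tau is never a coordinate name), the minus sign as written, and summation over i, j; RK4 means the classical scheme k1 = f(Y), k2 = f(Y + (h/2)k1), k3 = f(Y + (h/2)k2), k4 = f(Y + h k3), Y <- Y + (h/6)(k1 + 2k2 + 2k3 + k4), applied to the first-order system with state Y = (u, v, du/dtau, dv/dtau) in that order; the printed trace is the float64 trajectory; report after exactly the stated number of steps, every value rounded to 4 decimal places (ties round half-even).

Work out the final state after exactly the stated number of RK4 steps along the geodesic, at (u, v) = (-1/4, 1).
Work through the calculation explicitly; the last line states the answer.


f(Y) = (du/dtau, dv/dtau, -Gamma^u_ij Y'^i Y'^j, -Gamma^v_ij Y'^i Y'^j) with the Gammas evaluated at the stage position; h = 0.050000; intermediate values shown to 6 dp
step 0: u = -0.2500, v = 1.0000, du/dtau = -1.5000, dv/dtau = 0.5000
step 1:
  k1: at (u, v) = (-0.250000, 1.000000), (du/dtau, dv/dtau) = (-1.500000, 0.500000); Gamma_uuu = -0.078700, Gamma_uuv = 0.000000, Gamma_uvv = -0.209868, Gamma_vuu = 0.666638, Gamma_vuv = 0.000000, Gamma_vvv = 1.777702; k1 = (-1.500000, 0.500000, 0.229543, -1.944361)
  k2: at (u, v) = (-0.287500, 1.012500), (du/dtau, dv/dtau) = (-1.494261, 0.451391); Gamma_uuu = -0.111012, Gamma_uuv = 0.000000, Gamma_uvv = -0.254190, Gamma_vuu = 0.765631, Gamma_vuv = 0.000000, Gamma_vvv = 1.753106; k2 = (-1.494261, 0.451391, 0.299661, -2.066716)
  k3: at (u, v) = (-0.287357, 1.011285), (du/dtau, dv/dtau) = (-1.492508, 0.448332); Gamma_uuu = -0.111325, Gamma_uuv = 0.000000, Gamma_uvv = -0.254760, Gamma_vuu = 0.766604, Gamma_vuv = 0.000000, Gamma_vvv = 1.754318; k3 = (-1.492508, 0.448332, 0.299193, -2.060295)
  k4: at (u, v) = (-0.324625, 1.022417), (du/dtau, dv/dtau) = (-1.485040, 0.396985); Gamma_uuu = -0.154179, Gamma_uuv = 0.000000, Gamma_uvv = -0.304351, Gamma_vuu = 0.874825, Gamma_vuv = 0.000000, Gamma_vvv = 1.726914; k4 = (-1.485040, 0.396985, 0.387983, -2.201449)
  Y <- Y + (h/6)(k1 + 2k2 + 2k3 + k4): u = -0.3247, v = 1.0225, du/dtau = -1.4849, dv/dtau = 0.3967
step 2:
  k1: at (u, v) = (-0.324655, 1.022470), (du/dtau, dv/dtau) = (-1.484873, 0.396668); Gamma_uuu = -0.154194, Gamma_uuv = 0.000000, Gamma_uvv = -0.304358, Gamma_vuu = 0.874855, Gamma_vuv = 0.000000, Gamma_vvv = 1.726850; k1 = (-1.484873, 0.396668, 0.387863, -2.200634)
  k2: at (u, v) = (-0.361777, 1.032387), (du/dtau, dv/dtau) = (-1.475176, 0.341652); Gamma_uuu = -0.209776, Gamma_uuv = 0.000000, Gamma_uvv = -0.359189, Gamma_vuu = 0.990120, Gamma_vuv = 0.000000, Gamma_vvv = 1.695335; k2 = (-1.475176, 0.341652, 0.498429, -2.352536)
  k3: at (u, v) = (-0.361534, 1.031012), (du/dtau, dv/dtau) = (-1.472412, 0.337855); Gamma_uuu = -0.210301, Gamma_uuv = 0.000000, Gamma_uvv = -0.359958, Gamma_vuu = 0.991241, Gamma_vuv = 0.000000, Gamma_vvv = 1.696637; k3 = (-1.472412, 0.337855, 0.497021, -2.342672)
  k4: at (u, v) = (-0.398275, 1.039363), (du/dtau, dv/dtau) = (-1.460022, 0.279534); Gamma_uuu = -0.280844, Gamma_uuv = 0.000000, Gamma_uvv = -0.419750, Gamma_vuu = 1.110707, Gamma_vuv = 0.000000, Gamma_vvv = 1.660064; k4 = (-1.460022, 0.279534, 0.631463, -2.497370)
  Y <- Y + (h/6)(k1 + 2k2 + 2k3 + k4): u = -0.3983, v = 1.0394, du/dtau = -1.4598, dv/dtau = 0.2793
step 3:
  k1: at (u, v) = (-0.398322, 1.039430), (du/dtau, dv/dtau) = (-1.459788, 0.279265); Gamma_uuu = -0.280890, Gamma_uuv = 0.000000, Gamma_uvv = -0.419772, Gamma_vuu = 1.110771, Gamma_vuv = 0.000000, Gamma_vvv = 1.659972; k1 = (-1.459788, 0.279265, 0.631309, -2.496490)
  k2: at (u, v) = (-0.434817, 1.046412), (du/dtau, dv/dtau) = (-1.444005, 0.216852); Gamma_uuu = -0.368386, Gamma_uuv = 0.000000, Gamma_uvv = -0.483737, Gamma_vuu = 1.231206, Gamma_vuv = 0.000000, Gamma_vvv = 1.616730; k2 = (-1.444005, 0.216852, 0.790888, -2.643277)
  k3: at (u, v) = (-0.434422, 1.044852), (du/dtau, dv/dtau) = (-1.440016, 0.213183); Gamma_uuu = -0.369117, Gamma_uuv = 0.000000, Gamma_uvv = -0.484670, Gamma_vuu = 1.232337, Gamma_vuv = 0.000000, Gamma_vvv = 1.618124; k3 = (-1.440016, 0.213183, 0.787444, -2.628969)
  k4: at (u, v) = (-0.470323, 1.050090), (du/dtau, dv/dtau) = (-1.420416, 0.147816); Gamma_uuu = -0.474742, Gamma_uuv = 0.000000, Gamma_uvv = -0.551454, Gamma_vuu = 1.349318, Gamma_vuv = 0.000000, Gamma_vvv = 1.567352; k4 = (-1.420416, 0.147816, 0.969879, -2.756604)
  Y <- Y + (h/6)(k1 + 2k2 + 2k3 + k4): u = -0.4704, v = 1.0502, du/dtau = -1.4201, dv/dtau = 0.1476

Answer: u = -0.4704, v = 1.0502, du/dtau = -1.4201, dv/dtau = 0.1476
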